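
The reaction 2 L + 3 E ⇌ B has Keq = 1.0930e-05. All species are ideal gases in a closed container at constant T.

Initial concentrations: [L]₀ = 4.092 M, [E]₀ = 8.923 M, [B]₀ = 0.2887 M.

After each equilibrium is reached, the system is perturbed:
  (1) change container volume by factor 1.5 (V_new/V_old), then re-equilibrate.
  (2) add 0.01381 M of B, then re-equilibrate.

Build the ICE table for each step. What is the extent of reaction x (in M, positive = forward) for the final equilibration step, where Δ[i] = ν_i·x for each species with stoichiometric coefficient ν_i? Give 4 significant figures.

Q₀ = 2.4268e-05 vs Keq = 1.0930e-05 ⇒ Q>K, reverse
Step 1:
                   L          E          B
  I            4.092      8.923     0.2887
  C            0.247     0.3706    -0.1235
  E            4.339      9.294     0.1652
  solve Keq expr → x = -0.1235; check Q = 1.0930e-05
Then change container volume by factor 1.5 (V_new/V_old).
Step 2:
                   L          E          B
  I            2.893      6.196     0.1101
  C           0.1655     0.2483   -0.08276
  E            3.058      6.444    0.02735
  solve Keq expr → x = -0.08276; check Q = 1.0930e-05
Then add 0.01381 M of B.
Step 3:
                   L          E          B
  I            3.058      6.444    0.04116
  C          0.02569    0.03854   -0.01285
  E            3.084      6.483    0.02832
  solve Keq expr → x = -0.01285; check Q = 1.0930e-05

x = -0.01285 M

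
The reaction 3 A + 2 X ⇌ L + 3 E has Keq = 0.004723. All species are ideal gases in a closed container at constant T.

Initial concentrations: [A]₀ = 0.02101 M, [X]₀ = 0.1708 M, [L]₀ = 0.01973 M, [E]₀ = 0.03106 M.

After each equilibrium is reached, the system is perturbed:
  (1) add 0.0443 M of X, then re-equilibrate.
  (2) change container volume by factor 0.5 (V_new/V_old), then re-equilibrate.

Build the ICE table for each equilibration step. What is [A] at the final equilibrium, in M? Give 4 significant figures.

[A]_eq = 0.07835 M

Q₀ = 2.185 vs Keq = 0.004723 ⇒ Q>K, reverse
Step 1:
                  A         X         L         E
  init      0.02101    0.1708   0.01973   0.03106
  Δ          0.0212   0.01413 -0.007066   -0.0212
  eq        0.04221    0.1849   0.01266  0.009862
  solve Keq expr → x = -0.007066; check Q = 0.004723
Then add 0.0443 M of X.
Step 2:
                  A         X         L         E
  init      0.04221    0.2292   0.01266  0.009862
  Δ       -0.001095 -7.2994e-04 3.6497e-04  0.001095
  eq        0.04111    0.2285   0.01303   0.01096
  solve Keq expr → x = 3.6497e-04; check Q = 0.004723
Then change container volume by factor 0.5 (V_new/V_old).
Step 3:
                  A         X         L         E
  init      0.08223     0.457   0.02606   0.02191
  Δ       -0.003876 -0.002584  0.001292  0.003876
  eq        0.07835    0.4544   0.02735   0.02579
  solve Keq expr → x = 0.001292; check Q = 0.004723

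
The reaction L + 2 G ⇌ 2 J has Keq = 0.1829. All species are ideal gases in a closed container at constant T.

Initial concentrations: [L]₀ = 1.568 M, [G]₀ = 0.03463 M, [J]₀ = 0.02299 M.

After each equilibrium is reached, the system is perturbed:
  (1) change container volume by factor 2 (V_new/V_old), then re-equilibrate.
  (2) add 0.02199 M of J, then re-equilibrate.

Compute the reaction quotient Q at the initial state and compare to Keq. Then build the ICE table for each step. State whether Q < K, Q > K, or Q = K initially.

Q₀ = 0.2811 vs Keq = 0.1829 ⇒ Q>K, reverse
Step 1:
                   L          G          J
  init         1.568    0.03463    0.02299
  Δ         0.001444   0.002889  -0.002889
  eq           1.569    0.03752     0.0201
  solve Keq expr → x = -0.001444; check Q = 0.1829
Then change container volume by factor 2 (V_new/V_old).
Step 2:
                   L          G          J
  init        0.7847    0.01876    0.01005
  Δ         0.001066   0.002131  -0.002131
  eq          0.7858    0.02089    0.00792
  solve Keq expr → x = -0.001066; check Q = 0.1829
Then add 0.02199 M of J.
Step 3:
                   L          G          J
  init        0.7858    0.02089    0.02991
  Δ         0.007947    0.01589   -0.01589
  eq          0.7937    0.03678    0.01402
  solve Keq expr → x = -0.007947; check Q = 0.1829

Q₀ = 0.2811; Q > K (proceeds reverse)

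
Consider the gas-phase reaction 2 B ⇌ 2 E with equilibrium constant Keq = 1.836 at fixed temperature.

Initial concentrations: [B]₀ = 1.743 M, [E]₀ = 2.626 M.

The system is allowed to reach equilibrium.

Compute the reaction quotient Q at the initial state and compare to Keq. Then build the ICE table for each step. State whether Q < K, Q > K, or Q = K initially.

Q₀ = 2.27 vs Keq = 1.836 ⇒ Q>K, reverse
Step 1:
                   B          E
  Initial      1.743      2.626
  Change      0.1122    -0.1122
  Equil        1.855      2.514
  solve Keq expr → x = -0.0561; check Q = 1.836

Q₀ = 2.27; Q > K (proceeds reverse)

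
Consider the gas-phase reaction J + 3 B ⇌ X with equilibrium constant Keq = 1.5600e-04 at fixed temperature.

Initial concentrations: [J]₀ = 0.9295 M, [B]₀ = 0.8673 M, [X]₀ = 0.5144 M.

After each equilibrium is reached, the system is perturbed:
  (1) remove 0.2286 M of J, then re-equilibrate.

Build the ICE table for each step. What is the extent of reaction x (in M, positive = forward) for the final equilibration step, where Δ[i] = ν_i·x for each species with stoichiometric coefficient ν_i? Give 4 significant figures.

x = -4.8786e-04 M

Q₀ = 0.8483 vs Keq = 1.5600e-04 ⇒ Q>K, reverse
Step 1:
                   J          B          X
  I           0.9295     0.8673     0.5144
  C           0.5113      1.534    -0.5113
  E            1.441      2.401   0.003112
  solve Keq expr → x = -0.5113; check Q = 1.5600e-04
Then remove 0.2286 M of J.
Step 2:
                   J          B          X
  I            1.212      2.401   0.003112
  C       4.8786e-04   0.001464 -4.8786e-04
  E            1.213      2.403   0.002624
  solve Keq expr → x = -4.8786e-04; check Q = 1.5600e-04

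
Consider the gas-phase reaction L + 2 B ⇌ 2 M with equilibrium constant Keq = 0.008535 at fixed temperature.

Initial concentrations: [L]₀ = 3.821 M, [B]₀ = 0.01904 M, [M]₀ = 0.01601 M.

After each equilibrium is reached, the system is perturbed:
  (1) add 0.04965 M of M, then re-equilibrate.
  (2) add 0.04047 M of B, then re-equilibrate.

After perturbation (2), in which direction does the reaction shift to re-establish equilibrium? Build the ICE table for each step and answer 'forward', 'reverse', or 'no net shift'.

Q₀ = 0.185 vs Keq = 0.008535 ⇒ Q>K, reverse
Step 1:
                   L          B          M
  I            3.821    0.01904    0.01601
  C         0.005323    0.01065   -0.01065
  E            3.826    0.02969   0.005365
  solve Keq expr → x = -0.005323; check Q = 0.008535
Then add 0.04965 M of M.
Step 2:
                   L          B          M
  I            3.826    0.02969    0.05501
  C          0.02101    0.04202   -0.04202
  E            3.847    0.07171    0.01299
  solve Keq expr → x = -0.02101; check Q = 0.008535
Then add 0.04047 M of B.
Step 3:
                   L          B          M
  I            3.847     0.1122    0.01299
  C        -0.003101  -0.006202   0.006202
  E            3.844      0.106     0.0192
  solve Keq expr → x = 0.003101; check Q = 0.008535

Direction: forward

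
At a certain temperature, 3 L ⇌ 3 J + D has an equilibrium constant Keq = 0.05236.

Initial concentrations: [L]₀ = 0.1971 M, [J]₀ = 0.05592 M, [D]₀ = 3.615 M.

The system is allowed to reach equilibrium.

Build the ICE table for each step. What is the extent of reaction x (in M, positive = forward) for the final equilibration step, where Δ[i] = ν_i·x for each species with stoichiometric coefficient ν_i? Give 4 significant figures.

Q₀ = 0.08256 vs Keq = 0.05236 ⇒ Q>K, reverse
Step 1:
                   L          J          D
  Initial     0.1971    0.05592      3.615
  Change    0.006324  -0.006324  -0.002108
  Equil       0.2034     0.0496      3.613
  solve Keq expr → x = -0.002108; check Q = 0.05236

x = -0.002108 M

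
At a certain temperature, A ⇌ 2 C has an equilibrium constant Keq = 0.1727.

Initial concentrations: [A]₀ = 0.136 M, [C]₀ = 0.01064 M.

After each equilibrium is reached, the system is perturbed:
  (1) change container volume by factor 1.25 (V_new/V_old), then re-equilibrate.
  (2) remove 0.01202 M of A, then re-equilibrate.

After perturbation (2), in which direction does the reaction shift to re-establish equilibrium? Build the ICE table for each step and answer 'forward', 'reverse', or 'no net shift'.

Q₀ = 8.3242e-04 vs Keq = 0.1727 ⇒ Q<K, forward
Step 1:
                    A           C
  I             0.136     0.01064
  C          -0.05413      0.1083
  E           0.08187      0.1189
  solve Keq expr → x = 0.05413; check Q = 0.1727
Then change container volume by factor 1.25 (V_new/V_old).
Step 2:
                    A           C
  I           0.06549     0.09512
  C         -0.003975     0.00795
  E           0.06152      0.1031
  solve Keq expr → x = 0.003975; check Q = 0.1727
Then remove 0.01202 M of A.
Step 3:
                    A           C
  I            0.0495      0.1031
  C          0.003639   -0.007278
  E           0.05314      0.0958
  solve Keq expr → x = -0.003639; check Q = 0.1727

Direction: reverse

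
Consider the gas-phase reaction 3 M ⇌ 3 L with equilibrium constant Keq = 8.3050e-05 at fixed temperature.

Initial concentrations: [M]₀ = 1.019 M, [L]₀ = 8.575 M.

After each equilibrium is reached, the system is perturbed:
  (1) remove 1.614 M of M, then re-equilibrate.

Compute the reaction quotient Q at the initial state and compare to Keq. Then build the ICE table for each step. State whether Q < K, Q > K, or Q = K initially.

Q₀ = 595.9; Q > K (proceeds reverse)

Q₀ = 595.9 vs Keq = 8.3050e-05 ⇒ Q>K, reverse
Step 1:
                    M           L
  Initial       1.019       8.575
  Change        8.174      -8.174
  Equil         9.193      0.4011
  solve Keq expr → x = -2.725; check Q = 8.3050e-05
Then remove 1.614 M of M.
Step 2:
                    M           L
  Initial       7.579      0.4011
  Change      0.06747    -0.06747
  Equil         7.646      0.3336
  solve Keq expr → x = -0.02249; check Q = 8.3050e-05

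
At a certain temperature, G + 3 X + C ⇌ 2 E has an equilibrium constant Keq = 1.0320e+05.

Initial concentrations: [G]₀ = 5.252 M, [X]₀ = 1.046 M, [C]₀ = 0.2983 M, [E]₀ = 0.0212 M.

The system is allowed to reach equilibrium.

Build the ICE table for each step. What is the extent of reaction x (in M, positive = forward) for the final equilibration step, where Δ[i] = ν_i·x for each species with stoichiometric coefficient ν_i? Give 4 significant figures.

x = 0.2981 M

Q₀ = 2.5067e-04 vs Keq = 1.0320e+05 ⇒ Q<K, forward
Step 1:
                   G          X          C          E
  I            5.252      1.046     0.2983     0.0212
  C          -0.2981    -0.8943    -0.2981     0.5962
  E            4.954     0.1517 2.1339e-04     0.6174
  solve Keq expr → x = 0.2981; check Q = 1.0320e+05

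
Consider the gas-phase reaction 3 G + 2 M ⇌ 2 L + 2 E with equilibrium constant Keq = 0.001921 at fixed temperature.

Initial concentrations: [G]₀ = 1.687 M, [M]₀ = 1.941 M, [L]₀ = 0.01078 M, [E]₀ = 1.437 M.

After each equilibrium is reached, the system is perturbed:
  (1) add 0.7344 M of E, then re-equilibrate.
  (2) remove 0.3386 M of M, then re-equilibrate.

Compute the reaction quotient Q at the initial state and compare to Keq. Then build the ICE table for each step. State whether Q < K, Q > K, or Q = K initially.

Q₀ = 1.3266e-05 vs Keq = 0.001921 ⇒ Q<K, forward
Step 1:
                  G         M         L         E
  init        1.687     1.941   0.01078     1.437
  Δ         -0.1373  -0.09153   0.09153   0.09153
  eq           1.55     1.849    0.1023     1.529
  solve Keq expr → x = 0.04576; check Q = 0.001921
Then add 0.7344 M of E.
Step 2:
                  G         M         L         E
  init         1.55     1.849    0.1023     2.263
  Δ         0.04247   0.02831  -0.02831  -0.02831
  eq          1.592     1.878   0.07399     2.235
  solve Keq expr → x = -0.01416; check Q = 0.001921
Then remove 0.3386 M of M.
Step 3:
                  G         M         L         E
  init        1.592     1.539   0.07399     2.235
  Δ         0.01734   0.01156  -0.01156  -0.01156
  eq           1.61     1.551   0.06243     2.223
  solve Keq expr → x = -0.005781; check Q = 0.001921

Q₀ = 1.3266e-05; Q < K (proceeds forward)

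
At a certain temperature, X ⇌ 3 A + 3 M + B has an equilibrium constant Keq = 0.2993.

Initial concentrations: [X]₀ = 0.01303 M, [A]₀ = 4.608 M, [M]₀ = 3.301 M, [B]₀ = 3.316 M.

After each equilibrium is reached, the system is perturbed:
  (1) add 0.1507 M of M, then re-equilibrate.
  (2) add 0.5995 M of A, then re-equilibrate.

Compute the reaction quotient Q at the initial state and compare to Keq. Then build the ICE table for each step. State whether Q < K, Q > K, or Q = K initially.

Q₀ = 8.9566e+05 vs Keq = 0.2993 ⇒ Q>K, reverse
Step 1:
                    X           A           M           B
  I           0.01303       4.608       3.301       3.316
  C             0.996      -2.988      -2.988      -0.996
  E             1.009        1.62      0.3129        2.32
  solve Keq expr → x = -0.996; check Q = 0.2993
Then add 0.1507 M of M.
Step 2:
                    X           A           M           B
  I             1.009        1.62      0.4636        2.32
  C           0.03981     -0.1194     -0.1194    -0.03981
  E             1.049         1.5      0.3441        2.28
  solve Keq expr → x = -0.03981; check Q = 0.2993
Then add 0.5995 M of A.
Step 3:
                    X           A           M           B
  I             1.049         2.1      0.3441        2.28
  C           0.02819    -0.08458    -0.08458    -0.02819
  E             1.077       2.015      0.2596       2.252
  solve Keq expr → x = -0.02819; check Q = 0.2993

Q₀ = 8.9566e+05; Q > K (proceeds reverse)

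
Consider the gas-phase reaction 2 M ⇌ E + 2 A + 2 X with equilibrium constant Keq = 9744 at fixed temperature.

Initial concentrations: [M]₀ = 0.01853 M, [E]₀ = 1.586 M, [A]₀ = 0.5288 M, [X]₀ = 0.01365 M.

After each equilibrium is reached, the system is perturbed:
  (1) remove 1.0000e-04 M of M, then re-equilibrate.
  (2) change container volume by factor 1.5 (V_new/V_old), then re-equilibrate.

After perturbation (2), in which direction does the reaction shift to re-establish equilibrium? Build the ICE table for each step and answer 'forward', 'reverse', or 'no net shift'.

Q₀ = 0.2407 vs Keq = 9744 ⇒ Q<K, forward
Step 1:
                   M          E          A          X
  init       0.01853      1.586     0.5288    0.01365
  Δ         -0.01831   0.009153    0.01831    0.01831
  eq      2.2370e-04      1.595     0.5471    0.03196
  solve Keq expr → x = 0.009153; check Q = 9744
Then remove 1.0000e-04 M of M.
Step 2:
                   M          E          A          X
  init    1.2370e-04      1.595     0.5471    0.03196
  Δ       9.9261e-05 -4.9631e-05 -9.9261e-05 -9.9261e-05
  eq      2.2296e-04      1.595      0.547    0.03186
  solve Keq expr → x = -4.9631e-05; check Q = 9744
Then change container volume by factor 1.5 (V_new/V_old).
Step 3:
                   M          E          A          X
  init    1.4864e-04      1.063     0.3647    0.02124
  Δ       -6.7457e-05 3.3728e-05 6.7457e-05 6.7457e-05
  eq      8.1182e-05      1.063     0.3647    0.02131
  solve Keq expr → x = 3.3728e-05; check Q = 9744

Direction: forward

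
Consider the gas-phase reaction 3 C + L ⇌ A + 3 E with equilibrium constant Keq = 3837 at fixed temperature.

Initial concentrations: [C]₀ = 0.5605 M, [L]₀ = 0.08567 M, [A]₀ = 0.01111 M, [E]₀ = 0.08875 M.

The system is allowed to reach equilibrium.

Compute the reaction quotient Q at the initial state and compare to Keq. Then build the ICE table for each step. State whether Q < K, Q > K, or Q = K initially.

Q₀ = 5.1483e-04 vs Keq = 3837 ⇒ Q<K, forward
Step 1:
                  C         L         A         E
  Initial    0.5605   0.08567   0.01111   0.08875
  Change    -0.2569  -0.08563   0.08563    0.2569
  Equil      0.3036 3.7206e-05   0.09674    0.3456
  solve Keq expr → x = 0.08563; check Q = 3837

Q₀ = 5.1483e-04; Q < K (proceeds forward)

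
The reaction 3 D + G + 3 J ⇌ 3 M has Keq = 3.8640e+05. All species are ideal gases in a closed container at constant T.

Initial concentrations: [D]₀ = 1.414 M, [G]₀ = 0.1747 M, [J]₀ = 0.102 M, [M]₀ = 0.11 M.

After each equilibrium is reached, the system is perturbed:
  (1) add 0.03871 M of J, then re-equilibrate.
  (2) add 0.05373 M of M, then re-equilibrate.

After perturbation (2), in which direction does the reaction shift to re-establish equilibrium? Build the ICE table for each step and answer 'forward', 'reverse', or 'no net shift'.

Q₀ = 2.539 vs Keq = 3.8640e+05 ⇒ Q<K, forward
Step 1:
                  D         G         J         M
  Initial     1.414    0.1747     0.102      0.11
  Change   -0.09785  -0.03262  -0.09785   0.09785
  Equil       1.316    0.1421  0.004155    0.2078
  solve Keq expr → x = 0.03262; check Q = 3.8640e+05
Then add 0.03871 M of J.
Step 2:
                  D         G         J         M
  Initial     1.316    0.1421   0.04286    0.2078
  Change   -0.03765  -0.01255  -0.03765   0.03765
  Equil       1.279    0.1295   0.00521    0.2455
  solve Keq expr → x = 0.01255; check Q = 3.8640e+05
Then add 0.05373 M of M.
Step 3:
                  D         G         J         M
  Initial     1.279    0.1295   0.00521    0.2992
  Change   0.001105 3.6848e-04  0.001105 -0.001105
  Equil        1.28    0.1299  0.006316    0.2981
  solve Keq expr → x = -3.6848e-04; check Q = 3.8640e+05

Direction: reverse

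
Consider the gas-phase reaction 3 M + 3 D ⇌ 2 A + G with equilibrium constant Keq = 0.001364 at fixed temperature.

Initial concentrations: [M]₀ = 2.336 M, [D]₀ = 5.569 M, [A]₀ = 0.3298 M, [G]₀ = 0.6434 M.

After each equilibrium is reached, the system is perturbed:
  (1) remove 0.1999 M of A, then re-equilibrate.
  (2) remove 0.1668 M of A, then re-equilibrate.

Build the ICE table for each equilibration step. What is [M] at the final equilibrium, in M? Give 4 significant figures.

[M]_eq = 1.377 M

Q₀ = 3.1786e-05 vs Keq = 0.001364 ⇒ Q<K, forward
Step 1:
                   M          D          A          G
  Initial      2.336      5.569     0.3298     0.6434
  Change     -0.7477    -0.7477     0.4985     0.2492
  Equil        1.588      4.821     0.8283     0.8926
  solve Keq expr → x = 0.2492; check Q = 0.001364
Then remove 0.1999 M of A.
Step 2:
                   M          D          A          G
  Initial      1.588      4.821     0.6284     0.8926
  Change     -0.1114    -0.1114    0.07426    0.03713
  Equil        1.477       4.71     0.7027     0.9298
  solve Keq expr → x = 0.03713; check Q = 0.001364
Then remove 0.1668 M of A.
Step 3:
                   M          D          A          G
  Initial      1.477       4.71     0.5359     0.9298
  Change    -0.09954   -0.09954    0.06636    0.03318
  Equil        1.377       4.61     0.6022      0.963
  solve Keq expr → x = 0.03318; check Q = 0.001364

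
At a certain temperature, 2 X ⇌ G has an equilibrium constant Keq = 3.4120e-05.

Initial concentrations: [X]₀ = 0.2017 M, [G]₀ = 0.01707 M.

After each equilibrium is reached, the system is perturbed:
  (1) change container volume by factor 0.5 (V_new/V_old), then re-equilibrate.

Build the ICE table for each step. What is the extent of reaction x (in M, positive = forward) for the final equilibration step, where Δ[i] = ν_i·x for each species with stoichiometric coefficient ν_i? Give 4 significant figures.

x = 3.7952e-06 M

Q₀ = 0.4196 vs Keq = 3.4120e-05 ⇒ Q>K, reverse
Step 1:
                    X           G
  I            0.2017     0.01707
  C           0.03414    -0.01707
  E            0.2358  1.8977e-06
  solve Keq expr → x = -0.01707; check Q = 3.4120e-05
Then change container volume by factor 0.5 (V_new/V_old).
Step 2:
                    X           G
  I            0.4717  3.7954e-06
  C       -7.5904e-06  3.7952e-06
  E            0.4717  7.5906e-06
  solve Keq expr → x = 3.7952e-06; check Q = 3.4120e-05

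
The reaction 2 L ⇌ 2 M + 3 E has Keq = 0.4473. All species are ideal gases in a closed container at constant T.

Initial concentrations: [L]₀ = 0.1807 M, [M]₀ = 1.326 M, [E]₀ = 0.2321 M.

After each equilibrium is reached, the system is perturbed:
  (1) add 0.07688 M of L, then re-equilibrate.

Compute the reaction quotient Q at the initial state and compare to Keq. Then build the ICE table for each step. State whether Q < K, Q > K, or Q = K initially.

Q₀ = 0.6733 vs Keq = 0.4473 ⇒ Q>K, reverse
Step 1:
                    L           M           E
  I            0.1807       1.326      0.2321
  C           0.01261    -0.01261    -0.01891
  E            0.1933       1.313      0.2132
  solve Keq expr → x = -0.006303; check Q = 0.4473
Then add 0.07688 M of L.
Step 2:
                    L           M           E
  I            0.2702       1.313      0.2132
  C          -0.02325     0.02325     0.03488
  E            0.2469       1.337      0.2481
  solve Keq expr → x = 0.01163; check Q = 0.4473

Q₀ = 0.6733; Q > K (proceeds reverse)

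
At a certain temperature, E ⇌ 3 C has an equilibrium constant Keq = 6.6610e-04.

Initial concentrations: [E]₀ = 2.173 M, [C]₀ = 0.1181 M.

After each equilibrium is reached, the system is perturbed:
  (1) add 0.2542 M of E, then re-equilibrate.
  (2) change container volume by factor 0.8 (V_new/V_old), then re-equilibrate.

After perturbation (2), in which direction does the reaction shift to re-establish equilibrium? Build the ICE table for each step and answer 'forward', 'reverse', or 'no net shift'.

Direction: reverse

Q₀ = 7.5804e-04 vs Keq = 6.6610e-04 ⇒ Q>K, reverse
Step 1:
                  E         C
  I           2.173    0.1181
  C        0.001651 -0.004953
  E           2.175    0.1131
  solve Keq expr → x = -0.001651; check Q = 6.6610e-04
Then add 0.2542 M of E.
Step 2:
                  E         C
  I           2.429    0.1131
  C       -0.001408  0.004225
  E           2.427    0.1174
  solve Keq expr → x = 0.001408; check Q = 6.6610e-04
Then change container volume by factor 0.8 (V_new/V_old).
Step 3:
                  E         C
  I           3.034    0.1467
  C        0.006729  -0.02019
  E           3.041    0.1265
  solve Keq expr → x = -0.006729; check Q = 6.6610e-04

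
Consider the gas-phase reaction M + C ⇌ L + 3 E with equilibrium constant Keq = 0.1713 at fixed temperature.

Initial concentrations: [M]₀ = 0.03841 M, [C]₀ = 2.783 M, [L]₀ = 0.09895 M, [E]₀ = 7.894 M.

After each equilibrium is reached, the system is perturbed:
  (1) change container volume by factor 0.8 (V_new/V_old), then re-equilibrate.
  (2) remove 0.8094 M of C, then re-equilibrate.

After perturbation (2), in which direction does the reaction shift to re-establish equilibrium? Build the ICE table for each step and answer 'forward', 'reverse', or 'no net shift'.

Direction: reverse

Q₀ = 455.4 vs Keq = 0.1713 ⇒ Q>K, reverse
Step 1:
                   M          C          L          E
  init       0.03841      2.783    0.09895      7.894
  Δ           0.0988     0.0988    -0.0988    -0.2964
  eq          0.1372      2.882 1.5444e-04      7.598
  solve Keq expr → x = -0.0988; check Q = 0.1713
Then change container volume by factor 0.8 (V_new/V_old).
Step 2:
                   M          C          L          E
  init        0.1715      3.602 1.9305e-04      9.497
  Δ       6.9438e-05 6.9438e-05 -6.9438e-05 -2.0831e-04
  eq          0.1716      3.602 1.2361e-04      9.497
  solve Keq expr → x = -6.9438e-05; check Q = 0.1713
Then remove 0.8094 M of C.
Step 3:
                   M          C          L          E
  init        0.1716      2.793 1.2361e-04      9.497
  Δ       2.7755e-05 2.7755e-05 -2.7755e-05 -8.3266e-05
  eq          0.1716      2.793 9.5857e-05      9.497
  solve Keq expr → x = -2.7755e-05; check Q = 0.1713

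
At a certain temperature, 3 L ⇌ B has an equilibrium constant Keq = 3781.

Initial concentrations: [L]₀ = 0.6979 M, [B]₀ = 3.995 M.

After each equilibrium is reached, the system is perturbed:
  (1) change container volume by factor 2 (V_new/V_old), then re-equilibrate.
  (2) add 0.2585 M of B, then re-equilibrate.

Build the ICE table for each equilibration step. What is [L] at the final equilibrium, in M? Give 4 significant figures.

[L]_eq = 0.08527 M

Q₀ = 11.75 vs Keq = 3781 ⇒ Q<K, forward
Step 1:
                   L          B
  I           0.6979      3.995
  C          -0.5944     0.1981
  E           0.1035      4.193
  solve Keq expr → x = 0.1981; check Q = 3781
Then change container volume by factor 2 (V_new/V_old).
Step 2:
                   L          B
  I          0.05175      2.097
  C          0.03027   -0.01009
  E          0.08202      2.086
  solve Keq expr → x = -0.01009; check Q = 3781
Then add 0.2585 M of B.
Step 3:
                   L          B
  I          0.08202      2.345
  C         0.003243  -0.001081
  E          0.08527      2.344
  solve Keq expr → x = -0.001081; check Q = 3781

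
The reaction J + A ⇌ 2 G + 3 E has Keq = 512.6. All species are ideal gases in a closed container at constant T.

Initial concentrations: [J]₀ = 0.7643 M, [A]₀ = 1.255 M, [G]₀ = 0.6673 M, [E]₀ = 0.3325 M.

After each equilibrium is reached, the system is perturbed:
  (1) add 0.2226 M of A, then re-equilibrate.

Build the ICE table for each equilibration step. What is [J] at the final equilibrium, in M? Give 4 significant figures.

[J]_eq = 0.111 M

Q₀ = 0.01707 vs Keq = 512.6 ⇒ Q<K, forward
Step 1:
                  J         A         G         E
  Initial    0.7643     1.255    0.6673    0.3325
  Change    -0.6335   -0.6335     1.267     1.901
  Equil      0.1308    0.6215     1.934     2.233
  solve Keq expr → x = 0.6335; check Q = 512.6
Then add 0.2226 M of A.
Step 2:
                  J         A         G         E
  Initial    0.1308    0.8441     1.934     2.233
  Change   -0.01974  -0.01974   0.03947   0.05921
  Equil       0.111    0.8243     1.974     2.292
  solve Keq expr → x = 0.01974; check Q = 512.6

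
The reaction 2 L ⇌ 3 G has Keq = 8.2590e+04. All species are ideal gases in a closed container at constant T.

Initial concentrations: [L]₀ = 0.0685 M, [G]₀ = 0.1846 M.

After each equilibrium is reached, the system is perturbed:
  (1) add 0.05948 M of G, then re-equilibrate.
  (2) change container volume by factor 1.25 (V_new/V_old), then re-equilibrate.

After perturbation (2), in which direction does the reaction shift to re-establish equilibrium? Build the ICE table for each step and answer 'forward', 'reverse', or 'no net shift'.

Direction: forward

Q₀ = 1.341 vs Keq = 8.2590e+04 ⇒ Q<K, forward
Step 1:
                    L           G
  init         0.0685      0.1846
  Δ          -0.06797      0.1019
  eq       5.3375e-04      0.2865
  solve Keq expr → x = 0.03398; check Q = 8.2590e+04
Then add 0.05948 M of G.
Step 2:
                    L           G
  init     5.3375e-04       0.346
  Δ        1.7373e-04 -2.6060e-04
  eq       7.0748e-04      0.3458
  solve Keq expr → x = -8.6867e-05; check Q = 8.2590e+04
Then change container volume by factor 1.25 (V_new/V_old).
Step 3:
                    L           G
  init     5.6598e-04      0.2766
  Δ       -5.9508e-05  8.9261e-05
  eq       5.0648e-04      0.2767
  solve Keq expr → x = 2.9754e-05; check Q = 8.2590e+04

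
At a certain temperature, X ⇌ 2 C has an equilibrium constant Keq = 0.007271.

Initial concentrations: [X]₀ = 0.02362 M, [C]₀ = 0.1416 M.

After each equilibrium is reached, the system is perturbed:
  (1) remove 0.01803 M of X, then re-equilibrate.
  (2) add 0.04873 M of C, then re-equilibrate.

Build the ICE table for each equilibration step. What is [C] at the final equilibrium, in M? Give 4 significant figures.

[C]_eq = 0.02531 M

Q₀ = 0.8489 vs Keq = 0.007271 ⇒ Q>K, reverse
Step 1:
                    X           C
  init        0.02362      0.1416
  Δ           0.05858     -0.1172
  eq           0.0822     0.02445
  solve Keq expr → x = -0.05858; check Q = 0.007271
Then remove 0.01803 M of X.
Step 2:
                    X           C
  init        0.06417     0.02445
  Δ          0.001314   -0.002627
  eq          0.06548     0.02182
  solve Keq expr → x = -0.001314; check Q = 0.007271
Then add 0.04873 M of C.
Step 3:
                    X           C
  init        0.06548     0.07055
  Δ           0.02262    -0.04524
  eq           0.0881     0.02531
  solve Keq expr → x = -0.02262; check Q = 0.007271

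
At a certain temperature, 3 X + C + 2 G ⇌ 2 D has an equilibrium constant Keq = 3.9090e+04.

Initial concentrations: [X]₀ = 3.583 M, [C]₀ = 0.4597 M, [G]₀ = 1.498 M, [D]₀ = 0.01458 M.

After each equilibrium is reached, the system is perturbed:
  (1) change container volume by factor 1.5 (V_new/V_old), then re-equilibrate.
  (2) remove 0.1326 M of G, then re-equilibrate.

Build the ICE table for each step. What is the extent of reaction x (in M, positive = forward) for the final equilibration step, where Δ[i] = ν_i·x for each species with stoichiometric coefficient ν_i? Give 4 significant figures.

Q₀ = 4.4800e-06 vs Keq = 3.9090e+04 ⇒ Q<K, forward
Step 1:
                   X          C          G          D
  Initial      3.583     0.4597      1.498    0.01458
  Change      -1.379    -0.4597    -0.9194     0.9194
  Equil        2.204 6.2264e-06     0.5786      0.934
  solve Keq expr → x = 0.4597; check Q = 3.9090e+04
Then change container volume by factor 1.5 (V_new/V_old).
Step 2:
                   X          C          G          D
  Initial      1.469 4.1509e-06     0.3857     0.6226
  Change  5.0565e-05 1.6855e-05 3.3710e-05 -3.3710e-05
  Equil        1.469 2.1006e-05     0.3858     0.6226
  solve Keq expr → x = -1.6855e-05; check Q = 3.9090e+04
Then remove 0.1326 M of G.
Step 3:
                   X          C          G          D
  Initial      1.469 2.1006e-05     0.2532     0.6226
  Change  8.3182e-05 2.7727e-05 5.5455e-05 -5.5455e-05
  Equil        1.469 4.8733e-05     0.2532     0.6226
  solve Keq expr → x = -2.7727e-05; check Q = 3.9090e+04

x = -2.7727e-05 M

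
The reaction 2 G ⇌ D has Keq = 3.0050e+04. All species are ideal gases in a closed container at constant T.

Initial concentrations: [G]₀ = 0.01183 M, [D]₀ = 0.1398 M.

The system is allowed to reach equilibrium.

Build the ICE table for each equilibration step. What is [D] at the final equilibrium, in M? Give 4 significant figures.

Q₀ = 998.9 vs Keq = 3.0050e+04 ⇒ Q<K, forward
Step 1:
                    G           D
  I           0.01183      0.1398
  C         -0.009636    0.004818
  E          0.002194      0.1446
  solve Keq expr → x = 0.004818; check Q = 3.0050e+04

[D]_eq = 0.1446 M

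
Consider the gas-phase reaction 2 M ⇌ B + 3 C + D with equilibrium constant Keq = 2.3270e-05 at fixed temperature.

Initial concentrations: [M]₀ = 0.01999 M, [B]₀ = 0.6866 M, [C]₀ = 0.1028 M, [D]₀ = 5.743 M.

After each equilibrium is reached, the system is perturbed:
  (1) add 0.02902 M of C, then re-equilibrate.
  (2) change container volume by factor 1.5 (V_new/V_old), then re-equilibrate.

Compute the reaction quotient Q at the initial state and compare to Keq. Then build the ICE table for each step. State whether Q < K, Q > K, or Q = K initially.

Q₀ = 10.72 vs Keq = 2.3270e-05 ⇒ Q>K, reverse
Step 1:
                   M          B          C          D
  init       0.01999     0.6866     0.1028      5.743
  Δ          0.06614   -0.03307   -0.09921   -0.03307
  eq         0.08613     0.6535    0.00359       5.71
  solve Keq expr → x = -0.03307; check Q = 2.3270e-05
Then add 0.02902 M of C.
Step 2:
                   M          B          C          D
  init       0.08613     0.6535    0.03261       5.71
  Δ          0.01899  -0.009496   -0.02849  -0.009496
  eq          0.1051      0.644   0.004122        5.7
  solve Keq expr → x = -0.009496; check Q = 2.3270e-05
Then change container volume by factor 1.5 (V_new/V_old).
Step 3:
                   M          B          C          D
  init       0.07008     0.4294   0.002748        3.8
  Δ       -8.9162e-04 4.4581e-04   0.001337 4.4581e-04
  eq         0.06919     0.4298   0.004086      3.801
  solve Keq expr → x = 4.4581e-04; check Q = 2.3270e-05

Q₀ = 10.72; Q > K (proceeds reverse)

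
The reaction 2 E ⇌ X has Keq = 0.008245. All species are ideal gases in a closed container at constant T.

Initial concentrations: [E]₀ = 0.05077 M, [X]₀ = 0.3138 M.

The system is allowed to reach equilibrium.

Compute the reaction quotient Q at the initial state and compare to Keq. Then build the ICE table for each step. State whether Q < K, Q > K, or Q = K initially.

Q₀ = 121.7; Q > K (proceeds reverse)

Q₀ = 121.7 vs Keq = 0.008245 ⇒ Q>K, reverse
Step 1:
                  E         X
  init      0.05077    0.3138
  Δ          0.6202   -0.3101
  eq         0.6709  0.003712
  solve Keq expr → x = -0.3101; check Q = 0.008245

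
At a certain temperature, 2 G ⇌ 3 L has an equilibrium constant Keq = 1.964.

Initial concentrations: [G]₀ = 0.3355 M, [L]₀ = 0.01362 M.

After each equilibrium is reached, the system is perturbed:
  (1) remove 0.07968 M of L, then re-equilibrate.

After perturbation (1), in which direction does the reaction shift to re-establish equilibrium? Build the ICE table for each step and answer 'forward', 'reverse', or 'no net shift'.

Q₀ = 2.2446e-05 vs Keq = 1.964 ⇒ Q<K, forward
Step 1:
                    G           L
  Initial      0.3355     0.01362
  Change      -0.2053       0.308
  Equil        0.1302      0.3216
  solve Keq expr → x = 0.1027; check Q = 1.964
Then remove 0.07968 M of L.
Step 2:
                    G           L
  Initial      0.1302       0.242
  Change     -0.02486     0.03729
  Equil        0.1053      0.2792
  solve Keq expr → x = 0.01243; check Q = 1.964

Direction: forward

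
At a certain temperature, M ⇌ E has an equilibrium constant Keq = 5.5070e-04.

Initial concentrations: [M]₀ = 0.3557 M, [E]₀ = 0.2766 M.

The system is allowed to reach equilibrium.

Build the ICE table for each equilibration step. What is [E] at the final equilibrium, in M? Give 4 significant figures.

[E]_eq = 3.4802e-04 M

Q₀ = 0.7776 vs Keq = 5.5070e-04 ⇒ Q>K, reverse
Step 1:
                   M          E
  I           0.3557     0.2766
  C           0.2763    -0.2763
  E            0.632 3.4802e-04
  solve Keq expr → x = -0.2763; check Q = 5.5070e-04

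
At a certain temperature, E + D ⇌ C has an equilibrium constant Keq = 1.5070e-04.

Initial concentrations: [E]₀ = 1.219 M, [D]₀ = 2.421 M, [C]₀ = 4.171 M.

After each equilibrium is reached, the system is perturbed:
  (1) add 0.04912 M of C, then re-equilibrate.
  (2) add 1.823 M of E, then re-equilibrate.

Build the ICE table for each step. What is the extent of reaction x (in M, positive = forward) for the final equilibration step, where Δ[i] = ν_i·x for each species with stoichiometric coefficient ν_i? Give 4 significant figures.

x = 0.001819 M

Q₀ = 1.413 vs Keq = 1.5070e-04 ⇒ Q>K, reverse
Step 1:
                   E          D          C
  Initial      1.219      2.421      4.171
  Change       4.166      4.166     -4.166
  Equil        5.385      6.587   0.005345
  solve Keq expr → x = -4.166; check Q = 1.5070e-04
Then add 0.04912 M of C.
Step 2:
                   E          D          C
  Initial      5.385      6.587    0.05446
  Change     0.04903    0.04903   -0.04903
  Equil        5.434      6.636   0.005434
  solve Keq expr → x = -0.04903; check Q = 1.5070e-04
Then add 1.823 M of E.
Step 3:
                   E          D          C
  Initial      7.257      6.636   0.005434
  Change   -0.001819  -0.001819   0.001819
  Equil        7.255      6.634   0.007253
  solve Keq expr → x = 0.001819; check Q = 1.5070e-04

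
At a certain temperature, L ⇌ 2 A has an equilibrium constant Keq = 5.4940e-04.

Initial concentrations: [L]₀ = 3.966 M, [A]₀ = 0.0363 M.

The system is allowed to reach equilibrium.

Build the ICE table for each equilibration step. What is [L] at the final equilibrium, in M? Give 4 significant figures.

[L]_eq = 3.961 M

Q₀ = 3.3225e-04 vs Keq = 5.4940e-04 ⇒ Q<K, forward
Step 1:
                   L          A
  I            3.966     0.0363
  C        -0.005174    0.01035
  E            3.961    0.04665
  solve Keq expr → x = 0.005174; check Q = 5.4940e-04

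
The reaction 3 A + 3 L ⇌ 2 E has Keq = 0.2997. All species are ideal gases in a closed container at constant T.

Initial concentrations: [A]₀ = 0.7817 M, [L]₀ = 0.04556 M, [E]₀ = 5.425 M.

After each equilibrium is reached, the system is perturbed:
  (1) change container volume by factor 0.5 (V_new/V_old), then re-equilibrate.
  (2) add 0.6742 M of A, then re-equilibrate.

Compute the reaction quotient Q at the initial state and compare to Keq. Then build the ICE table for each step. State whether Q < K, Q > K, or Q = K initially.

Q₀ = 6.5152e+05; Q > K (proceeds reverse)

Q₀ = 6.5152e+05 vs Keq = 0.2997 ⇒ Q>K, reverse
Step 1:
                   A          L          E
  Initial     0.7817    0.04556      5.425
  Change       1.615      1.615     -1.077
  Equil        2.397      1.661      4.348
  solve Keq expr → x = -0.5384; check Q = 0.2997
Then change container volume by factor 0.5 (V_new/V_old).
Step 2:
                   A          L          E
  Initial      4.794      3.322      8.696
  Change      -1.357     -1.357     0.9049
  Equil        3.437      1.964      9.601
  solve Keq expr → x = 0.4524; check Q = 0.2997
Then add 0.6742 M of A.
Step 3:
                   A          L          E
  Initial      4.111      1.964      9.601
  Change     -0.2146    -0.2146      0.143
  Equil        3.896       1.75      9.744
  solve Keq expr → x = 0.07152; check Q = 0.2997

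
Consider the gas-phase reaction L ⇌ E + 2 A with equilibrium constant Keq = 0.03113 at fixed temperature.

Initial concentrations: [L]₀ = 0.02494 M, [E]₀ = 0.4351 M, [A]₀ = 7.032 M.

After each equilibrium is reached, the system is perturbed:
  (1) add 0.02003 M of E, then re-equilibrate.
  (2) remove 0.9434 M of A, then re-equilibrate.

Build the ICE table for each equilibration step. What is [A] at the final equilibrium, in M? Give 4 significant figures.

[A]_eq = 5.179 M

Q₀ = 862.7 vs Keq = 0.03113 ⇒ Q>K, reverse
Step 1:
                    L           E           A
  init        0.02494      0.4351       7.032
  Δ            0.4347     -0.4347     -0.8694
  eq           0.4597  3.7679e-04       6.163
  solve Keq expr → x = -0.4347; check Q = 0.03113
Then add 0.02003 M of E.
Step 2:
                    L           E           A
  init         0.4597     0.02041       6.163
  Δ           0.02001    -0.02001    -0.04002
  eq           0.4797  3.9835e-04       6.123
  solve Keq expr → x = -0.02001; check Q = 0.03113
Then remove 0.9434 M of A.
Step 3:
                    L           E           A
  init         0.4797  3.9835e-04       5.179
  Δ       -1.5809e-04  1.5809e-04  3.1617e-04
  eq           0.4795  5.5643e-04       5.179
  solve Keq expr → x = 1.5809e-04; check Q = 0.03113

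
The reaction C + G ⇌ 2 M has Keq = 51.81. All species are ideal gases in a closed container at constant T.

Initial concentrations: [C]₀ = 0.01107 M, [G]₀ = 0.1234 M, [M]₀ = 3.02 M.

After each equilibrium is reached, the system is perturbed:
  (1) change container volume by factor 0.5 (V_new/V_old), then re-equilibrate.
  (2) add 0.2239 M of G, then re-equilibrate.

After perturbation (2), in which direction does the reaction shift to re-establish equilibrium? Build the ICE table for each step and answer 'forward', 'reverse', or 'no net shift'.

Q₀ = 6677 vs Keq = 51.81 ⇒ Q>K, reverse
Step 1:
                  C         G         M
  I         0.01107    0.1234      3.02
  C          0.2793    0.2793   -0.5586
  E          0.2904    0.4027     2.461
  solve Keq expr → x = -0.2793; check Q = 51.81
Then change container volume by factor 0.5 (V_new/V_old).
Step 2:
                  C         G         M
  I          0.5808    0.8054     4.923
  C               0         0         0
  E          0.5808    0.8054     4.923
  solve Keq expr → x = 0; check Q = 51.81
Then add 0.2239 M of G.
Step 3:
                  C         G         M
  I          0.5808     1.029     4.923
  C        -0.06745  -0.06745    0.1349
  E          0.5133    0.9619     5.058
  solve Keq expr → x = 0.06745; check Q = 51.81

Direction: forward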